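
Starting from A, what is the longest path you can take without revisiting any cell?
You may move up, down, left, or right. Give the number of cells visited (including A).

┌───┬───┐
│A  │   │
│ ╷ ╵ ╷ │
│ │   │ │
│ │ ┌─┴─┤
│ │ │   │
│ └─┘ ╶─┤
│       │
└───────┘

Finding longest simple path using DFS:
Start: (0, 0)
Longest path visits 8 cells
Path: A → down → down → down → right → right → up → right

Solution:

┌───┬───┐
│A  │   │
│ ╷ ╵ ╷ │
│↓│   │ │
│ │ ┌─┴─┤
│↓│ │↱ B│
│ └─┘ ╶─┤
│↳ → ↑  │
└───────┘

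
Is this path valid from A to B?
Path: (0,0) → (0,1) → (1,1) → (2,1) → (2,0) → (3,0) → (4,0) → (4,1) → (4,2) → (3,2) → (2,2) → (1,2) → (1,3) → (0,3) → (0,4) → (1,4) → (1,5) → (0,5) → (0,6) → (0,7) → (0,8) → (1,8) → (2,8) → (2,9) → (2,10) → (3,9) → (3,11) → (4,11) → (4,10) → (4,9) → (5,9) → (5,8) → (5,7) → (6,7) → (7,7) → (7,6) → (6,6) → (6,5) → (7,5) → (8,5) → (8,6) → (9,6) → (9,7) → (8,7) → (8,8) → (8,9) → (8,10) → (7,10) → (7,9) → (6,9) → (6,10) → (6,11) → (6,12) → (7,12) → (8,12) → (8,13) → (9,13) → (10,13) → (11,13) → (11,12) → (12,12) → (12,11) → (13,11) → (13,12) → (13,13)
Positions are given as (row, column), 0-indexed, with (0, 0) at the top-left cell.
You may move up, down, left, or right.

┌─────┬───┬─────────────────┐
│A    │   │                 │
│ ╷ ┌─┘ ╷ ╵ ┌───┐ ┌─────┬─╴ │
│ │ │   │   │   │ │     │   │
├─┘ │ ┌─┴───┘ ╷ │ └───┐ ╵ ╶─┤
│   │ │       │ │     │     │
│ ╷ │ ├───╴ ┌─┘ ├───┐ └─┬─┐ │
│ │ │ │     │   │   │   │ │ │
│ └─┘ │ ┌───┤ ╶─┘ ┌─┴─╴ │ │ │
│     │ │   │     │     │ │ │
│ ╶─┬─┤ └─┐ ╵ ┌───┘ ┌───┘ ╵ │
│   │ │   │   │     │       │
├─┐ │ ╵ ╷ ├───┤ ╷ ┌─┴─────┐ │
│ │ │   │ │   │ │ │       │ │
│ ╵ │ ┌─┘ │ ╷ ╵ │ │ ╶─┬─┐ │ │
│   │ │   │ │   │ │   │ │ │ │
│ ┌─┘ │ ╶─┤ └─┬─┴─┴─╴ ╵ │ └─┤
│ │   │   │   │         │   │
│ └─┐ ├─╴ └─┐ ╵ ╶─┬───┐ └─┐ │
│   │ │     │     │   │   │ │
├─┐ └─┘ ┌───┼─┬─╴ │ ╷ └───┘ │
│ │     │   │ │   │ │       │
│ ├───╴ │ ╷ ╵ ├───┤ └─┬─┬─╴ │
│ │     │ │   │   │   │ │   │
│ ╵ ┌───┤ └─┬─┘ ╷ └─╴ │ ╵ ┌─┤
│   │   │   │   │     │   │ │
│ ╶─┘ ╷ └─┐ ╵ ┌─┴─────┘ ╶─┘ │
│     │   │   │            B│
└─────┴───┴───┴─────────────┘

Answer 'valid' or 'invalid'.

Checking path validity:
Result: Invalid move at step 25: cannot move from (2, 10) to (3, 9).

invalid

Correct solution:

┌─────┬───┬─────────────────┐
│A ↓  │↱ ↓│↱ → → ↓          │
│ ╷ ┌─┘ ╷ ╵ ┌───┐ ┌─────┬─╴ │
│ │↓│↱ ↑│↳ ↑│   │↓│     │   │
├─┘ │ ┌─┴───┘ ╷ │ └───┐ ╵ ╶─┤
│↓ ↲│↑│       │ │↳ → ↓│     │
│ ╷ │ ├───╴ ┌─┘ ├───┐ └─┬─┐ │
│↓│ │↑│     │   │   │↳ ↓│ │ │
│ └─┘ │ ┌───┤ ╶─┘ ┌─┴─╴ │ │ │
│↳ → ↑│ │   │     │↓ ← ↲│ │ │
│ ╶─┬─┤ └─┐ ╵ ┌───┘ ┌───┘ ╵ │
│   │ │   │   │↓ ← ↲│       │
├─┐ │ ╵ ╷ ├───┤ ╷ ┌─┴─────┐ │
│ │ │   │ │↓ ↰│↓│ │↱ → → ↓│ │
│ ╵ │ ┌─┘ │ ╷ ╵ │ │ ╶─┬─┐ │ │
│   │ │   │↓│↑ ↲│ │↑ ↰│ │↓│ │
│ ┌─┘ │ ╶─┤ └─┬─┴─┴─╴ ╵ │ └─┤
│ │   │   │↳ ↓│↱ → → ↑  │↳ ↓│
│ └─┐ ├─╴ └─┐ ╵ ╶─┬───┐ └─┐ │
│   │ │     │↳ ↑  │   │   │↓│
├─┐ └─┘ ┌───┼─┬─╴ │ ╷ └───┘ │
│ │     │   │ │   │ │      ↓│
│ ├───╴ │ ╷ ╵ ├───┤ └─┬─┬─╴ │
│ │     │ │   │   │   │ │↓ ↲│
│ ╵ ┌───┤ └─┬─┘ ╷ └─╴ │ ╵ ┌─┤
│   │   │   │   │     │↓ ↲│ │
│ ╶─┘ ╷ └─┐ ╵ ┌─┴─────┘ ╶─┘ │
│     │   │   │        ↳ → B│
└─────┴───┴───┴─────────────┘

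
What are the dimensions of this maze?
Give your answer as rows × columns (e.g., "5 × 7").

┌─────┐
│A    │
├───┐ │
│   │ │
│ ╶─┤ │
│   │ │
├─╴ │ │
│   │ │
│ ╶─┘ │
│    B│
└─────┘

Counting the maze dimensions:
Rows (vertical): 5
Columns (horizontal): 3
Dimensions: 5 × 3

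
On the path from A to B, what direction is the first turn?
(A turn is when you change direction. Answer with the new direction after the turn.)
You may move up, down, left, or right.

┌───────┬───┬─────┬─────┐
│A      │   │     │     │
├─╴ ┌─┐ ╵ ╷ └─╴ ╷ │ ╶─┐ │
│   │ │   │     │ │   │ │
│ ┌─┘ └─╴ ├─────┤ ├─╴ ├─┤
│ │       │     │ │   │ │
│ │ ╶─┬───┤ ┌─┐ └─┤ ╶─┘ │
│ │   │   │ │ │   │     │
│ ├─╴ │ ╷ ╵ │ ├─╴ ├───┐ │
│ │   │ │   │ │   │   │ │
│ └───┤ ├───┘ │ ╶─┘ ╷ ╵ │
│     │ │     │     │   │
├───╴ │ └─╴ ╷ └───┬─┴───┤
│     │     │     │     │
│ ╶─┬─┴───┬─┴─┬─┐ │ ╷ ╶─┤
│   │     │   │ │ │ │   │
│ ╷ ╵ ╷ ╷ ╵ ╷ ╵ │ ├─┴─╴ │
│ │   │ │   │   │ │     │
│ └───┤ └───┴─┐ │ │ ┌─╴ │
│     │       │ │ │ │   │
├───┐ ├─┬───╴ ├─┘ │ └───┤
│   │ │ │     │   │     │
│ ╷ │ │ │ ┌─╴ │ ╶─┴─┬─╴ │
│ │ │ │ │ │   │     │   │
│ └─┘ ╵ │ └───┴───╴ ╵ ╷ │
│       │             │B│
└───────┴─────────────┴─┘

Directions: right, down, left, down, down, down, down, right, right, down, left, left, down, right, down, right, up, right, down, down, right, right, right, down, left, left, down, down, right, right, right, right, right, right, up, right, down
First turn direction: down

Solution:

┌───────┬───┬─────┬─────┐
│A ↓    │   │     │     │
├─╴ ┌─┐ ╵ ╷ └─╴ ╷ │ ╶─┐ │
│↓ ↲│ │   │     │ │   │ │
│ ┌─┘ └─╴ ├─────┤ ├─╴ ├─┤
│↓│       │     │ │   │ │
│ │ ╶─┬───┤ ┌─┐ └─┤ ╶─┘ │
│↓│   │   │ │ │   │     │
│ ├─╴ │ ╷ ╵ │ ├─╴ ├───┐ │
│↓│   │ │   │ │   │   │ │
│ └───┤ ├───┘ │ ╶─┘ ╷ ╵ │
│↳ → ↓│ │     │     │   │
├───╴ │ └─╴ ╷ └───┬─┴───┤
│↓ ← ↲│     │     │     │
│ ╶─┬─┴───┬─┴─┬─┐ │ ╷ ╶─┤
│↳ ↓│↱ ↓  │   │ │ │ │   │
│ ╷ ╵ ╷ ╷ ╵ ╷ ╵ │ ├─┴─╴ │
│ │↳ ↑│↓│   │   │ │     │
│ └───┤ └───┴─┐ │ │ ┌─╴ │
│     │↳ → → ↓│ │ │ │   │
├───┐ ├─┬───╴ ├─┘ │ └───┤
│   │ │ │↓ ← ↲│   │     │
│ ╷ │ │ │ ┌─╴ │ ╶─┴─┬─╴ │
│ │ │ │ │↓│   │     │↱ ↓│
│ └─┘ ╵ │ └───┴───╴ ╵ ╷ │
│       │↳ → → → → → ↑│B│
└───────┴─────────────┴─┘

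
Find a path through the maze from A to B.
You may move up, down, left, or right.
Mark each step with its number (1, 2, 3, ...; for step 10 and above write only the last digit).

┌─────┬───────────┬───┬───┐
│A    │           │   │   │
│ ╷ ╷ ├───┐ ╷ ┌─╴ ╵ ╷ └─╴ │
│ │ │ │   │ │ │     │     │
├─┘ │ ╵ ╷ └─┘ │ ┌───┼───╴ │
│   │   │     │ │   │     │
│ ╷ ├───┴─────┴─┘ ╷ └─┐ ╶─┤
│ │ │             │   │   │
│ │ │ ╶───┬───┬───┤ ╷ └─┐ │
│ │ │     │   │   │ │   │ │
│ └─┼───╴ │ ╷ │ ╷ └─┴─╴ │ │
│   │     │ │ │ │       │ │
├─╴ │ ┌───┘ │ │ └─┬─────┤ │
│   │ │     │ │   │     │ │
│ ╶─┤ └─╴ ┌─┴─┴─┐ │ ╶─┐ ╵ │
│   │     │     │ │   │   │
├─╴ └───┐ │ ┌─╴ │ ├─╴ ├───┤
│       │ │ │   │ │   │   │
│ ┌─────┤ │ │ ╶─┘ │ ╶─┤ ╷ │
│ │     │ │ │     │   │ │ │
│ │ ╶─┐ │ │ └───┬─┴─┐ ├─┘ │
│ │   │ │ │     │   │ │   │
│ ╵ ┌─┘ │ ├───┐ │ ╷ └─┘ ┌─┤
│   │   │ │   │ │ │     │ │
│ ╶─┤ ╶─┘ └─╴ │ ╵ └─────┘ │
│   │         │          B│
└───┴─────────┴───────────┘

Finding the shortest path through the maze:
Path length: 86 steps
Directions: right → down → down → left → down → down → down → right → down → left → down → right → down → left → down → down → down → right → up → up → right → right → down → down → left → down → right → right → up → up → up → up → up → left → left → up → up → right → right → up → left → left → up → right → right → right → right → right → right → up → right → down → right → down → right → down → left → left → left → up → left → down → down → right → down → down → down → left → left → up → right → up → left → left → down → down → down → right → right → down → down → right → right → right → right → right

Solution:

┌─────┬───────────┬───┬───┐
│A 1  │           │   │   │
│ ╷ ╷ ├───┐ ╷ ┌─╴ ╵ ╷ └─╴ │
│ │2│ │   │ │ │     │     │
├─┘ │ ╵ ╷ └─┘ │ ┌───┼───╴ │
│4 3│   │     │ │0 1│     │
│ ╷ ├───┴─────┴─┘ ╷ └─┐ ╶─┤
│5│ │3 4 5 6 7 8 9│2 3│   │
│ │ │ ╶───┬───┬───┤ ╷ └─┐ │
│6│ │2 1 0│   │1 0│ │4 5│ │
│ └─┼───╴ │ ╷ │ ╷ └─┴─╴ │ │
│7 8│7 8 9│ │ │2│9 8 7 6│ │
├─╴ │ ┌───┘ │ │ └─┬─────┤ │
│0 9│6│     │ │3 4│     │ │
│ ╶─┤ └─╴ ┌─┴─┴─┐ │ ╶─┐ ╵ │
│1 2│5 4 3│4 3 2│5│   │   │
├─╴ └───┐ │ ┌─╴ │ ├─╴ ├───┤
│4 3    │2│5│0 1│6│   │   │
│ ┌─────┤ │ │ ╶─┘ │ ╶─┤ ╷ │
│5│0 1 2│1│6│9 8 7│   │ │ │
│ │ ╶─┐ │ │ └───┬─┴─┐ ├─┘ │
│6│9  │3│0│7 8 9│   │ │   │
│ ╵ ┌─┘ │ ├───┐ │ ╷ └─┘ ┌─┤
│7 8│5 4│9│   │0│ │     │ │
│ ╶─┤ ╶─┘ └─╴ │ ╵ └─────┘ │
│   │6 7 8    │1 2 3 4 5 B│
└───┴─────────┴───────────┘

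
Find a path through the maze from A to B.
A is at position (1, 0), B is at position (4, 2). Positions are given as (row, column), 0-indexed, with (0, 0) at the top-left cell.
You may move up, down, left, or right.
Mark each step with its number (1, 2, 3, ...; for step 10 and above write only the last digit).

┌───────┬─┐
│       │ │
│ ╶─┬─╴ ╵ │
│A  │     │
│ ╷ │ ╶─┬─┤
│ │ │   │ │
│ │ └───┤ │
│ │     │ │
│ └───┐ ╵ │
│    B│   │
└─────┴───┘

Finding the shortest path from (1, 0) to (4, 2):
Path length: 5 steps
Directions: down → down → down → right → right

Solution:

┌───────┬─┐
│       │ │
│ ╶─┬─╴ ╵ │
│A  │     │
│ ╷ │ ╶─┬─┤
│1│ │   │ │
│ │ └───┤ │
│2│     │ │
│ └───┐ ╵ │
│3 4 B│   │
└─────┴───┘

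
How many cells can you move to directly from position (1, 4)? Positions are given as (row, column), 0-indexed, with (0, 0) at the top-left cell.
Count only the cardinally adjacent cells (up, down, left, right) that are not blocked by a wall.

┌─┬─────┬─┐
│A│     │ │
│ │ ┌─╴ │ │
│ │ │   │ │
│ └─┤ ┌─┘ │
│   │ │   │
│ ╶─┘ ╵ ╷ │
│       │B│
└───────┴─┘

Checking passable neighbors of (1, 4):
Neighbors: (0, 4), (2, 4)
Count: 2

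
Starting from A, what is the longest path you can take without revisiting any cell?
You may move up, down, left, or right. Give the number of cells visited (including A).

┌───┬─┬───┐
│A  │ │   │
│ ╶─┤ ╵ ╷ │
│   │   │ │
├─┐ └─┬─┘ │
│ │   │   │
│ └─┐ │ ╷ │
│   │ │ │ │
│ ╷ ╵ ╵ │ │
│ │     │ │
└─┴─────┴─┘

Finding longest simple path using DFS:
Start: (0, 0)
Longest path visits 17 cells
Path: A → down → right → down → right → down → down → right → up → up → right → up → up → left → down → left → up

Solution:

┌───┬─┬───┐
│A  │B│↓ ↰│
│ ╶─┤ ╵ ╷ │
│↳ ↓│↑ ↲│↑│
├─┐ └─┬─┘ │
│ │↳ ↓│↱ ↑│
│ └─┐ │ ╷ │
│   │↓│↑│ │
│ ╷ ╵ ╵ │ │
│ │  ↳ ↑│ │
└─┴─────┴─┘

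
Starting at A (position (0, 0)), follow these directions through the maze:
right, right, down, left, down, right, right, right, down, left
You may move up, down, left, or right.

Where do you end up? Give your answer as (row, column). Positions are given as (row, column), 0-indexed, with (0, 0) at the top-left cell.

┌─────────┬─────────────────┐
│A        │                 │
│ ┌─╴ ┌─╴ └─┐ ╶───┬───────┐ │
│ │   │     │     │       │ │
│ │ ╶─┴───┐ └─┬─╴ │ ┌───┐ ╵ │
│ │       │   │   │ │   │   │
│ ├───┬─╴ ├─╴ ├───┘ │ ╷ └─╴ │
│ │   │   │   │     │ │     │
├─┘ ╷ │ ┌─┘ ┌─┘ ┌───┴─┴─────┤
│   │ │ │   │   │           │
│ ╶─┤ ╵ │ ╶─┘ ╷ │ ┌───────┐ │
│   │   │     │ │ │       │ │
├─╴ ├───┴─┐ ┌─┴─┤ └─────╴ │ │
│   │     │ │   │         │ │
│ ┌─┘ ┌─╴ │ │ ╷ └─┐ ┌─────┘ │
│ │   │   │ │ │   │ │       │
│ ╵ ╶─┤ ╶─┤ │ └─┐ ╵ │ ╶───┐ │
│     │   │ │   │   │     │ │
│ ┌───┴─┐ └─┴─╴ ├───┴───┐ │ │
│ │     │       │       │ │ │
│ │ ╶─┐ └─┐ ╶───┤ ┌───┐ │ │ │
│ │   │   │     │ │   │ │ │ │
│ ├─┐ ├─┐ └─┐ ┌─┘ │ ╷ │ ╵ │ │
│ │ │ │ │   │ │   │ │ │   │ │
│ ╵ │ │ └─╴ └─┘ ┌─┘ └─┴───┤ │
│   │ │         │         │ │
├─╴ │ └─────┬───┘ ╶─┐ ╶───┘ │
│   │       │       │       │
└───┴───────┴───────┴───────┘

Following directions step by step:
Start: (0, 0)
  right: (0, 0) → (0, 1)
  right: (0, 1) → (0, 2)
  down: (0, 2) → (1, 2)
  left: (1, 2) → (1, 1)
  down: (1, 1) → (2, 1)
  right: (2, 1) → (2, 2)
  right: (2, 2) → (2, 3)
  right: (2, 3) → (2, 4)
  down: (2, 4) → (3, 4)
  left: (3, 4) → (3, 3)
Final position: (3, 3)

Path taken:

┌─────────┬─────────────────┐
│A → ↓    │                 │
│ ┌─╴ ┌─╴ └─┐ ╶───┬───────┐ │
│ │↓ ↲│     │     │       │ │
│ │ ╶─┴───┐ └─┬─╴ │ ┌───┐ ╵ │
│ │↳ → → ↓│   │   │ │   │   │
│ ├───┬─╴ ├─╴ ├───┘ │ ╷ └─╴ │
│ │   │B ↲│   │     │ │     │
├─┘ ╷ │ ┌─┘ ┌─┘ ┌───┴─┴─────┤
│   │ │ │   │   │           │
│ ╶─┤ ╵ │ ╶─┘ ╷ │ ┌───────┐ │
│   │   │     │ │ │       │ │
├─╴ ├───┴─┐ ┌─┴─┤ └─────╴ │ │
│   │     │ │   │         │ │
│ ┌─┘ ┌─╴ │ │ ╷ └─┐ ┌─────┘ │
│ │   │   │ │ │   │ │       │
│ ╵ ╶─┤ ╶─┤ │ └─┐ ╵ │ ╶───┐ │
│     │   │ │   │   │     │ │
│ ┌───┴─┐ └─┴─╴ ├───┴───┐ │ │
│ │     │       │       │ │ │
│ │ ╶─┐ └─┐ ╶───┤ ┌───┐ │ │ │
│ │   │   │     │ │   │ │ │ │
│ ├─┐ ├─┐ └─┐ ┌─┘ │ ╷ │ ╵ │ │
│ │ │ │ │   │ │   │ │ │   │ │
│ ╵ │ │ └─╴ └─┘ ┌─┘ └─┴───┤ │
│   │ │         │         │ │
├─╴ │ └─────┬───┘ ╶─┐ ╶───┘ │
│   │       │       │       │
└───┴───────┴───────┴───────┘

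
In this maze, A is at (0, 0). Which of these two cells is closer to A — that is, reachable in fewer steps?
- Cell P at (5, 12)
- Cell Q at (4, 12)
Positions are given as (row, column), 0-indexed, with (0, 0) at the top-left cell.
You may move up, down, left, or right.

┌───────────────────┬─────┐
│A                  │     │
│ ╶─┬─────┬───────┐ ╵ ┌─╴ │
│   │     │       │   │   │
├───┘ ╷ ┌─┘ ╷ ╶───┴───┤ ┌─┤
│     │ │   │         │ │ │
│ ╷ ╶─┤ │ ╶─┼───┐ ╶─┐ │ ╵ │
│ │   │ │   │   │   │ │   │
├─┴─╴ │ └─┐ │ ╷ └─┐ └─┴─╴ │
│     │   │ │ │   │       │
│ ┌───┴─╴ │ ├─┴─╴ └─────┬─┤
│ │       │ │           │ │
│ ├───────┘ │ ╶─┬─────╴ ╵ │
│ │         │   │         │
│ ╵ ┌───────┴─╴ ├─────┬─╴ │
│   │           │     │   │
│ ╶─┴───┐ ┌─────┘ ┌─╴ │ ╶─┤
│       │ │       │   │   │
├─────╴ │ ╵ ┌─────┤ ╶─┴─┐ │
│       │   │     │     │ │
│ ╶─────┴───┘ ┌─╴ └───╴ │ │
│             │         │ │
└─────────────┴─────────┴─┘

Shortest path A → P at (5, 12): 95 steps
Shortest path A → Q at (4, 12): 20 steps

Q is closer (20 steps vs 95 steps).

Path to P:

┌───────────────────┬─────┐
│A → → → → → → → → ↓│↱ → ↓│
│ ╶─┬─────┬───────┐ ╵ ┌─╴ │
│   │     │↓ ↰    │↳ ↑│↓ ↲│
├───┘ ╷ ┌─┘ ╷ ╶───┴───┤ ┌─┤
│     │ │↓ ↲│↑ ← ↰    │↓│ │
│ ╷ ╶─┤ │ ╶─┼───┐ ╶─┐ │ ╵ │
│ │   │ │↳ ↓│   │↑ ↰│ │↳ ↓│
├─┴─╴ │ └─┐ │ ╷ └─┐ └─┴─╴ │
│     │   │↓│ │   │↑ ← ← ↲│
│ ┌───┴─╴ │ ├─┴─╴ └─────┬─┤
│ │       │↓│↱ → → → → ↓│P│
│ ├───────┘ │ ╶─┬─────╴ ╵ │
│ │↓ ← ← ← ↲│↑ ↰│      ↳ ↑│
│ ╵ ┌───────┴─╴ ├─────┬─╴ │
│↓ ↲│    ↱ → → ↑│↓ ← ↰│   │
│ ╶─┴───┐ ┌─────┘ ┌─╴ │ ╶─┤
│↳ → → ↓│↑│↓ ← ← ↲│↱ ↑│   │
├─────╴ │ ╵ ┌─────┤ ╶─┴─┐ │
│↓ ← ← ↲│↑ ↲│↱ → ↓│↑ ← ↰│ │
│ ╶─────┴───┘ ┌─╴ └───╴ │ │
│↳ → → → → → ↑│  ↳ → → ↑│ │
└─────────────┴─────────┴─┘

Path to Q:

┌───────────────────┬─────┐
│A → → → → → → → → ↓│↱ → ↓│
│ ╶─┬─────┬───────┐ ╵ ┌─╴ │
│   │     │       │↳ ↑│↓ ↲│
├───┘ ╷ ┌─┘ ╷ ╶───┴───┤ ┌─┤
│     │ │   │         │↓│ │
│ ╷ ╶─┤ │ ╶─┼───┐ ╶─┐ │ ╵ │
│ │   │ │   │   │   │ │↳ ↓│
├─┴─╴ │ └─┐ │ ╷ └─┐ └─┴─╴ │
│     │   │ │ │   │      Q│
│ ┌───┴─╴ │ ├─┴─╴ └─────┬─┤
│ │       │ │           │ │
│ ├───────┘ │ ╶─┬─────╴ ╵ │
│ │         │   │         │
│ ╵ ┌───────┴─╴ ├─────┬─╴ │
│   │           │     │   │
│ ╶─┴───┐ ┌─────┘ ┌─╴ │ ╶─┤
│       │ │       │   │   │
├─────╴ │ ╵ ┌─────┤ ╶─┴─┐ │
│       │   │     │     │ │
│ ╶─────┴───┘ ┌─╴ └───╴ │ │
│             │         │ │
└─────────────┴─────────┴─┘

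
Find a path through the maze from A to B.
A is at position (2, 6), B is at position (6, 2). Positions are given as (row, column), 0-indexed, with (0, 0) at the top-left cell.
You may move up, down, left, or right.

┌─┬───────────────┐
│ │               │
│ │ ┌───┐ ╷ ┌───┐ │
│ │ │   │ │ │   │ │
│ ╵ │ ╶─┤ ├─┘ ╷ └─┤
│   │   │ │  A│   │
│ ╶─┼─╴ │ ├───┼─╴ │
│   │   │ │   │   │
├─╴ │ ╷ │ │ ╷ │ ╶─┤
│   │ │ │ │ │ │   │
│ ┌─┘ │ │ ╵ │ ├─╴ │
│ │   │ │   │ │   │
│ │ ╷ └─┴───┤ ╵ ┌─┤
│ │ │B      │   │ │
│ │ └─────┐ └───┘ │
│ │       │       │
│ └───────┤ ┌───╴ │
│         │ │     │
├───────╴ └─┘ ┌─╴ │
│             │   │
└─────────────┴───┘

Finding the shortest path from (2, 6) to (6, 2):
Path length: 56 steps
Directions: up → right → down → right → down → left → down → right → down → left → down → left → up → up → up → left → down → down → left → up → up → up → up → up → left → left → left → down → down → left → down → right → down → left → down → down → down → down → right → right → right → right → down → right → right → up → right → right → up → left → left → left → up → left → left → left

Solution:

┌─┬───────────────┐
│ │↓ ← ← ↰        │
│ │ ┌───┐ ╷ ┌───┐ │
│ │↓│   │↑│ │↱ ↓│ │
│ ╵ │ ╶─┤ ├─┘ ╷ └─┤
│↓ ↲│   │↑│  A│↳ ↓│
│ ╶─┼─╴ │ ├───┼─╴ │
│↳ ↓│   │↑│↓ ↰│↓ ↲│
├─╴ │ ╷ │ │ ╷ │ ╶─┤
│↓ ↲│ │ │↑│↓│↑│↳ ↓│
│ ┌─┘ │ │ ╵ │ ├─╴ │
│↓│   │ │↑ ↲│↑│↓ ↲│
│ │ ╷ └─┴───┤ ╵ ┌─┤
│↓│ │B ← ← ↰│↑ ↲│ │
│ │ └─────┐ └───┘ │
│↓│       │↑ ← ← ↰│
│ └───────┤ ┌───╴ │
│↳ → → → ↓│ │↱ → ↑│
├───────╴ └─┘ ┌─╴ │
│        ↳ → ↑│   │
└─────────────┴───┘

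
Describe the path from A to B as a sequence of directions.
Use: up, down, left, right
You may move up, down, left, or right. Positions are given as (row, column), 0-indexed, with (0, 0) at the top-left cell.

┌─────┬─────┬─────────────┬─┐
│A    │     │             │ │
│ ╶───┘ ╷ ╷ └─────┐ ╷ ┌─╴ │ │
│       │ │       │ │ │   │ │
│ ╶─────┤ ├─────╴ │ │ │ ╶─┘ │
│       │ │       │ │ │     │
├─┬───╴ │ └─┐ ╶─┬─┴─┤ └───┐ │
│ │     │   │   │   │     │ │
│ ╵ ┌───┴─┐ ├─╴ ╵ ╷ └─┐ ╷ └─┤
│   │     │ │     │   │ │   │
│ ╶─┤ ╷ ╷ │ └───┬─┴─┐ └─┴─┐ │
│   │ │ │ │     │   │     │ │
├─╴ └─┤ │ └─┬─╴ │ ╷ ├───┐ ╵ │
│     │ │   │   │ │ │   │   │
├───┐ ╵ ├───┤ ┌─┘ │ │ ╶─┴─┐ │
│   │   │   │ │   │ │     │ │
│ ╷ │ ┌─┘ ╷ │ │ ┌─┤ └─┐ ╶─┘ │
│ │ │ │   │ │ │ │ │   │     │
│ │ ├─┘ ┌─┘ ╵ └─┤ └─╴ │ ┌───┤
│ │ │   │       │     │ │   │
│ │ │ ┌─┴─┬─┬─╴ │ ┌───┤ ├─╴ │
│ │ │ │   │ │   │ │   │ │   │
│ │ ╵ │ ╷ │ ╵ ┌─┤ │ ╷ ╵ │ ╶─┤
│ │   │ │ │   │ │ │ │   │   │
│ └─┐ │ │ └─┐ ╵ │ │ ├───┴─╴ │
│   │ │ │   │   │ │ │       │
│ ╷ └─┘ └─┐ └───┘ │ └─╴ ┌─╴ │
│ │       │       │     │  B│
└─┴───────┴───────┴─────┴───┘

Finding the path and converting it to directions:
Path through cells: (0,0) → (1,0) → (1,1) → (1,2) → (1,3) → (0,3) → (0,4) → (0,5) → (1,5) → (1,6) → (1,7) → (1,8) → (2,8) → (2,7) → (2,6) → (3,6) → (3,7) → (4,7) → (4,8) → (3,8) → (3,9) → (4,9) → (4,10) → (5,10) → (5,11) → (5,12) → (6,12) → (6,13) → (7,13) → (8,13) → (8,12) → (8,11) → (9,11) → (10,11) → (11,11) → (11,10) → (10,10) → (10,9) → (11,9) → (12,9) → (13,9) → (13,10) → (13,11) → (12,11) → (12,12) → (12,13) → (13,13)
Directions: down, right, right, right, up, right, right, down, right, right, right, down, left, left, down, right, down, right, up, right, down, right, down, right, right, down, right, down, down, left, left, down, down, down, left, up, left, down, down, down, right, right, up, right, right, down

Solution:

┌─────┬─────┬─────────────┬─┐
│A    │↱ → ↓│             │ │
│ ╶───┘ ╷ ╷ └─────┐ ╷ ┌─╴ │ │
│↳ → → ↑│ │↳ → → ↓│ │ │   │ │
│ ╶─────┤ ├─────╴ │ │ │ ╶─┘ │
│       │ │  ↓ ← ↲│ │ │     │
├─┬───╴ │ └─┐ ╶─┬─┴─┤ └───┐ │
│ │     │   │↳ ↓│↱ ↓│     │ │
│ ╵ ┌───┴─┐ ├─╴ ╵ ╷ └─┐ ╷ └─┤
│   │     │ │  ↳ ↑│↳ ↓│ │   │
│ ╶─┤ ╷ ╷ │ └───┬─┴─┐ └─┴─┐ │
│   │ │ │ │     │   │↳ → ↓│ │
├─╴ └─┤ │ └─┬─╴ │ ╷ ├───┐ ╵ │
│     │ │   │   │ │ │   │↳ ↓│
├───┐ ╵ ├───┤ ┌─┘ │ │ ╶─┴─┐ │
│   │   │   │ │   │ │     │↓│
│ ╷ │ ┌─┘ ╷ │ │ ┌─┤ └─┐ ╶─┘ │
│ │ │ │   │ │ │ │ │   │↓ ← ↲│
│ │ ├─┘ ┌─┘ ╵ └─┤ └─╴ │ ┌───┤
│ │ │   │       │     │↓│   │
│ │ │ ┌─┴─┬─┬─╴ │ ┌───┤ ├─╴ │
│ │ │ │   │ │   │ │↓ ↰│↓│   │
│ │ ╵ │ ╷ │ ╵ ┌─┤ │ ╷ ╵ │ ╶─┤
│ │   │ │ │   │ │ │↓│↑ ↲│   │
│ └─┐ │ │ └─┐ ╵ │ │ ├───┴─╴ │
│   │ │ │   │   │ │↓│  ↱ → ↓│
│ ╷ └─┘ └─┐ └───┘ │ └─╴ ┌─╴ │
│ │       │       │↳ → ↑│  B│
└─┴───────┴───────┴─────┴───┘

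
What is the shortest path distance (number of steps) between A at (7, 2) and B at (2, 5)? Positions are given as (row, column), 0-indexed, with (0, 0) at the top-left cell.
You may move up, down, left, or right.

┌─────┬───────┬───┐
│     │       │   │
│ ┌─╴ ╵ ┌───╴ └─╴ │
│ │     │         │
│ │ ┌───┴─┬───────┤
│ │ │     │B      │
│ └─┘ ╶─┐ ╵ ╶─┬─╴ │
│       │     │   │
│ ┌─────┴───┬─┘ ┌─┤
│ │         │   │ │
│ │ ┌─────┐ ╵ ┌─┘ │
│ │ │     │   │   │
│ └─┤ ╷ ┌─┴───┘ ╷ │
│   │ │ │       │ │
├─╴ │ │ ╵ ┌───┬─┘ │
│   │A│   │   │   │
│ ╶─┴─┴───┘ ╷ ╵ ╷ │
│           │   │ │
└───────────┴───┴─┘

Finding path from (7, 2) to (2, 5):
Path: (7,2) → (6,2) → (5,2) → (5,3) → (6,3) → (7,3) → (7,4) → (6,4) → (6,5) → (6,6) → (6,7) → (5,7) → (5,8) → (6,8) → (7,8) → (7,7) → (8,7) → (8,6) → (7,6) → (7,5) → (8,5) → (8,4) → (8,3) → (8,2) → (8,1) → (8,0) → (7,0) → (7,1) → (6,1) → (6,0) → (5,0) → (4,0) → (3,0) → (3,1) → (3,2) → (2,2) → (2,3) → (2,4) → (3,4) → (3,5) → (2,5)
Distance: 40 steps

Solution:

┌─────┬───────┬───┐
│     │       │   │
│ ┌─╴ ╵ ┌───╴ └─╴ │
│ │     │         │
│ │ ┌───┴─┬───────┤
│ │ │↱ → ↓│B      │
│ └─┘ ╶─┐ ╵ ╶─┬─╴ │
│↱ → ↑  │↳ ↑  │   │
│ ┌─────┴───┬─┘ ┌─┤
│↑│         │   │ │
│ │ ┌─────┐ ╵ ┌─┘ │
│↑│ │↱ ↓  │   │↱ ↓│
│ └─┤ ╷ ┌─┴───┘ ╷ │
│↑ ↰│↑│↓│↱ → → ↑│↓│
├─╴ │ │ ╵ ┌───┬─┘ │
│↱ ↑│A│↳ ↑│↓ ↰│↓ ↲│
│ ╶─┴─┴───┘ ╷ ╵ ╷ │
│↑ ← ← ← ← ↲│↑ ↲│ │
└───────────┴───┴─┘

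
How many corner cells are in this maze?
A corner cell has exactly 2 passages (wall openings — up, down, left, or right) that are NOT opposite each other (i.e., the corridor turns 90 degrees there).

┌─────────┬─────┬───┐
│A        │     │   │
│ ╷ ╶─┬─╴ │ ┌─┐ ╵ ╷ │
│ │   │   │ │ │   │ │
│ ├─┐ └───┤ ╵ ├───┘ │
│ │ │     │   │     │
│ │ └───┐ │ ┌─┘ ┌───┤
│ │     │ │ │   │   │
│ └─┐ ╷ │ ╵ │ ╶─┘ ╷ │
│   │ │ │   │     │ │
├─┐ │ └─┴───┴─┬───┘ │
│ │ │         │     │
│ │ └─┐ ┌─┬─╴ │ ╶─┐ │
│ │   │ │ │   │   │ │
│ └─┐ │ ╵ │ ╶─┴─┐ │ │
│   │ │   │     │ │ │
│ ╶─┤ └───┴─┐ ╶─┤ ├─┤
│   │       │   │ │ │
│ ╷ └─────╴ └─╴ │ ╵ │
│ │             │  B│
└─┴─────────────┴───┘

Counting corner cells (2 non-opposite passages):
Total corners: 49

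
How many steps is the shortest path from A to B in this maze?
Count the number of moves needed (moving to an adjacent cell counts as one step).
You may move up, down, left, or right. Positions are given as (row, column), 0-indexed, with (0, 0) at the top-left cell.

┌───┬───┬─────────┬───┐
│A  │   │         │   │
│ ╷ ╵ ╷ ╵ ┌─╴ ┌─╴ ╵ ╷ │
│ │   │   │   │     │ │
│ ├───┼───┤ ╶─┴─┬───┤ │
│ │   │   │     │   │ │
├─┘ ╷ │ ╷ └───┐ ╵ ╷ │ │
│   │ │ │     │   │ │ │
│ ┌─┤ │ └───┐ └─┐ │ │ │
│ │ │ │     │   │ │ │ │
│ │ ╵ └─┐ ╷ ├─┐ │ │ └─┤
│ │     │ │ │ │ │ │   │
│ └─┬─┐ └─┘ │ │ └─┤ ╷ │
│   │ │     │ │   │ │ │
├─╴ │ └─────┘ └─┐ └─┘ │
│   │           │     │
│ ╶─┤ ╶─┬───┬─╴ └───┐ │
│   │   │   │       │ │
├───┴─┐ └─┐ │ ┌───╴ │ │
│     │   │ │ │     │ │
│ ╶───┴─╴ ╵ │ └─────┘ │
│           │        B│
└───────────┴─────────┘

Using BFS to find shortest path:
Start: (0, 0), End: (10, 10)
Path found:
(0,0) → (0,1) → (1,1) → (1,2) → (0,2) → (0,3) → (1,3) → (1,4) → (0,4) → (0,5) → (0,6) → (1,6) → (1,5) → (2,5) → (2,6) → (2,7) → (3,7) → (3,8) → (2,8) → (2,9) → (3,9) → (4,9) → (5,9) → (5,10) → (6,10) → (7,10) → (8,10) → (9,10) → (10,10)
Number of steps: 28

Solution:

┌───┬───┬─────────┬───┐
│A ↓│↱ ↓│↱ → ↓    │   │
│ ╷ ╵ ╷ ╵ ┌─╴ ┌─╴ ╵ ╷ │
│ │↳ ↑│↳ ↑│↓ ↲│     │ │
│ ├───┼───┤ ╶─┴─┬───┤ │
│ │   │   │↳ → ↓│↱ ↓│ │
├─┘ ╷ │ ╷ └───┐ ╵ ╷ │ │
│   │ │ │     │↳ ↑│↓│ │
│ ┌─┤ │ └───┐ └─┐ │ │ │
│ │ │ │     │   │ │↓│ │
│ │ ╵ └─┐ ╷ ├─┐ │ │ └─┤
│ │     │ │ │ │ │ │↳ ↓│
│ └─┬─┐ └─┘ │ │ └─┤ ╷ │
│   │ │     │ │   │ │↓│
├─╴ │ └─────┘ └─┐ └─┘ │
│   │           │    ↓│
│ ╶─┤ ╶─┬───┬─╴ └───┐ │
│   │   │   │       │↓│
├───┴─┐ └─┐ │ ┌───╴ │ │
│     │   │ │ │     │↓│
│ ╶───┴─╴ ╵ │ └─────┘ │
│           │        B│
└───────────┴─────────┘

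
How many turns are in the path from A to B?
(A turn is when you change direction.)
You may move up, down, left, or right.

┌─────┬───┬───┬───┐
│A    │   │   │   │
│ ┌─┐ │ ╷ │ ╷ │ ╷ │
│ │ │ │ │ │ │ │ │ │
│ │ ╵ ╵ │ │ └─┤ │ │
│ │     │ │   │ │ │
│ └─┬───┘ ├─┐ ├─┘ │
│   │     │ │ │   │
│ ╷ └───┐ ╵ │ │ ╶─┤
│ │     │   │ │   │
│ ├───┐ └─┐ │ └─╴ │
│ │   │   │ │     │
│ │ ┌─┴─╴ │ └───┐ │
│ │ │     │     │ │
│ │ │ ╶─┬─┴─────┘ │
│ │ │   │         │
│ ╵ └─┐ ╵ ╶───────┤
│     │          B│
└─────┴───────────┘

Directions: down, down, down, right, down, right, right, down, right, down, left, left, down, right, down, right, right, right, right, right
Number of turns: 11

Solution:

┌─────┬───┬───┬───┐
│A    │   │   │   │
│ ┌─┐ │ ╷ │ ╷ │ ╷ │
│↓│ │ │ │ │ │ │ │ │
│ │ ╵ ╵ │ │ └─┤ │ │
│↓│     │ │   │ │ │
│ └─┬───┘ ├─┐ ├─┘ │
│↳ ↓│     │ │ │   │
│ ╷ └───┐ ╵ │ │ ╶─┤
│ │↳ → ↓│   │ │   │
│ ├───┐ └─┐ │ └─╴ │
│ │   │↳ ↓│ │     │
│ │ ┌─┴─╴ │ └───┐ │
│ │ │↓ ← ↲│     │ │
│ │ │ ╶─┬─┴─────┘ │
│ │ │↳ ↓│         │
│ ╵ └─┐ ╵ ╶───────┤
│     │↳ → → → → B│
└─────┴───────────┘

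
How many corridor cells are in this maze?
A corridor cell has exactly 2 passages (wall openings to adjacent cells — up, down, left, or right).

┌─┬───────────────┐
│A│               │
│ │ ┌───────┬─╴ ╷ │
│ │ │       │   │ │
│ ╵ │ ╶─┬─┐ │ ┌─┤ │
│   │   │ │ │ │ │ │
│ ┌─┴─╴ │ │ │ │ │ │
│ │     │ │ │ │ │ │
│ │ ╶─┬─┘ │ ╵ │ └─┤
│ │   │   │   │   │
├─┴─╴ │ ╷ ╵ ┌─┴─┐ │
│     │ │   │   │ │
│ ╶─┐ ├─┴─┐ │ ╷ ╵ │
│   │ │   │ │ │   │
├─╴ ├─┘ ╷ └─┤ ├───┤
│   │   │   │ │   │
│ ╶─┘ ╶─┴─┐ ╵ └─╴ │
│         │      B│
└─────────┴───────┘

Counting cells with exactly 2 passages:
Total corridor cells: 63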